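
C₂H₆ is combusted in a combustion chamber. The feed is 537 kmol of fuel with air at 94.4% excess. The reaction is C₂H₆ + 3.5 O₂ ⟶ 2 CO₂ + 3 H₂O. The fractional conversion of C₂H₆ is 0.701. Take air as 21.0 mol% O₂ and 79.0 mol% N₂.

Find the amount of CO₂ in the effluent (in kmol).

753 kmol

Stoichiometric O₂ = 3.5 × 537 = 1880 kmol; O₂ fed = 1880 × 1.944 = 3654 kmol.
N₂ fed = 3654 × 79/21 = 13750 kmol.
Fuel reacted = 0.701 × 537 → ξ = 376.4 kmol.
Outlet (n = n₀ + ν ξ):
  C₂H₆: 537 − 1(376.4) = 160.6
  O₂: 3654 − 3.5(376.4) = 2336
  N₂: 13750 (inert)
  CO₂: 0 + 2(376.4) = 752.9
  H₂O: 0 + 3(376.4) = 1129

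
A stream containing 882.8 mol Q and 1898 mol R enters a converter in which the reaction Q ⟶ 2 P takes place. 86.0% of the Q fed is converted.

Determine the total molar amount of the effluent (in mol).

3540 mol

Q reacted = 0.86 × 882.8 = 759.2 mol; ν_Q = −1, so ξ = 759.2/1 = 759.2 mol.
Outlet amounts (n = n₀ + ν ξ):
  Q: 882.8 − 1(759.2) = 123.6
  P: 0 + 2(759.2) = 1518
  R: 1898 (inert)
Total out = 123.6 + 1518 + 1898 = 3540 mol.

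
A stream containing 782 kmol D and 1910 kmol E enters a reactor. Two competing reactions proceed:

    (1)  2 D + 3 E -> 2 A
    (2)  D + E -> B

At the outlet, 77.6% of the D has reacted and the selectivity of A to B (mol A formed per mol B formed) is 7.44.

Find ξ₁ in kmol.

ξ₁ = 267 kmol

Conversion of D: D consumed = 0.776 × 782 = 606.8 kmol = 2ξ₁ + 1ξ₂.
Selectivity: 2ξ₁ / (1ξ₂) = 7.44 → ξ₁ = 3.72 ξ₂.
Substitute: (2·3.72 + 1) ξ₂ = 606.8 → ξ₂ = 71.9 kmol, ξ₁ = 267.5 kmol.
Outlet amounts (n = n₀ + Σ ν·ξ):
  D: 782 − 2(267.5) − 1(71.9) = 175.2
  E: 1910 − 3(267.5) − 1(71.9) = 1036
  A: 0 + 2(267.5) = 534.9
  B: 0 + 1(71.9) = 71.9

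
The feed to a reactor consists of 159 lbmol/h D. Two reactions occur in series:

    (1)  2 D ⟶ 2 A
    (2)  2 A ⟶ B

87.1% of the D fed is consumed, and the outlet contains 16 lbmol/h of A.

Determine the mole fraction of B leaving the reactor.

Conversion of D: D consumed = 2ξ₁ = 0.871 × 159 → ξ₁ = 69.24 lbmol/h.
A balance: n_A = 0 + 2ξ₁ − 2ξ₂ = 16 → ξ₂ = (2·69.24 − 16)/2 = 61.24 lbmol/h.
Outlet amounts (n = n₀ + Σ ν·ξ):
  D: 159 − 2(69.24) = 20.51
  A: 0 + 2(69.24) − 2(61.24) = 16
  B: 0 + 1(61.24) = 61.24
Total out = 97.76 lbmol/h; y_B = 61.24 / 97.76 = 0.6265.

0.627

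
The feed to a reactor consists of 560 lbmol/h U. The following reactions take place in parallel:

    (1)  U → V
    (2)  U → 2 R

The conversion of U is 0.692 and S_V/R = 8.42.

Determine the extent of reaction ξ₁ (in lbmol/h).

ξ₁ = 366 lbmol/h

Conversion of U: U consumed = 0.692 × 560 = 387.5 lbmol/h = 1ξ₁ + 1ξ₂.
Selectivity: 1ξ₁ / (2ξ₂) = 8.42 → ξ₁ = 16.84 ξ₂.
Substitute: (1·16.84 + 1) ξ₂ = 387.5 → ξ₂ = 21.72 lbmol/h, ξ₁ = 365.8 lbmol/h.
Outlet amounts (n = n₀ + Σ ν·ξ):
  U: 560 − 1(365.8) − 1(21.72) = 172.5
  V: 0 + 1(365.8) = 365.8
  R: 0 + 2(21.72) = 43.44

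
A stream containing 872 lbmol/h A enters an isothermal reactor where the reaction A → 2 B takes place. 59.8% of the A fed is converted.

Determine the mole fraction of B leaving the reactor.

A reacted = 0.598 × 872 = 521.5 lbmol/h; ν_A = −1, so ξ = 521.5/1 = 521.5 lbmol/h.
Outlet amounts (n = n₀ + ν ξ):
  A: 872 − 1(521.5) = 350.5
  B: 0 + 2(521.5) = 1043
Total out = 1393 lbmol/h; y_B = 1043 / 1393 = 0.7484.

0.748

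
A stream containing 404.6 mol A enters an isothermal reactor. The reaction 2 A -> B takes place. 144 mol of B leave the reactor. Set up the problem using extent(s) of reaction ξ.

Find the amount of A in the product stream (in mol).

For B: n = n₀ + 1ξ → 144 = 0 + 1ξ, giving ξ = 144 mol.
Outlet amounts (n = n₀ + ν ξ):
  A: 404.6 − 2(144) = 116.6
  B: 0 + 1(144) = 144

117 mol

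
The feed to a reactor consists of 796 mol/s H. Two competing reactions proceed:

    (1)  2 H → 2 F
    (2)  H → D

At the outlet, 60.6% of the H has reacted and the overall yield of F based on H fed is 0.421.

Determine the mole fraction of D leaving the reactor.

Yield of F: 2ξ₁ / 796 = 0.421 → ξ₁ = 167.6 mol/s.
Conversion of H: 2ξ₁ + 1ξ₂ = 0.606 × 796 = 482.4 → ξ₂ = 147.3 mol/s.
Outlet amounts (n = n₀ + Σ ν·ξ):
  H: 796 − 2(167.6) − 1(147.3) = 313.6
  F: 0 + 2(167.6) = 335.1
  D: 0 + 1(147.3) = 147.3
Total out = 796 mol/s; y_D = 147.3 / 796 = 0.185.

0.185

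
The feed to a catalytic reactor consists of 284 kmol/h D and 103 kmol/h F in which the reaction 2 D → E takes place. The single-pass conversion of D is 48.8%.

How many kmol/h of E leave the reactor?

69.3 kmol/h

D reacted = 0.488 × 284 = 138.6 kmol/h; ν_D = −2, so ξ = 138.6/2 = 69.3 kmol/h.
Outlet amounts (n = n₀ + ν ξ):
  D: 284 − 2(69.3) = 145.4
  E: 0 + 1(69.3) = 69.3
  F: 103 (inert)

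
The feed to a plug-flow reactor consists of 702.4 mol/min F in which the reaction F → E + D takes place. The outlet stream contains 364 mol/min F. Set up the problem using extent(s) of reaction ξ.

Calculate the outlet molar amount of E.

For F: n = n₀ − 1ξ → 364 = 702.4 − 1ξ, giving ξ = 338.4 mol/min.
Outlet amounts (n = n₀ + ν ξ):
  F: 702.4 − 1(338.4) = 364
  E: 0 + 1(338.4) = 338.4
  D: 0 + 1(338.4) = 338.4

338 mol/min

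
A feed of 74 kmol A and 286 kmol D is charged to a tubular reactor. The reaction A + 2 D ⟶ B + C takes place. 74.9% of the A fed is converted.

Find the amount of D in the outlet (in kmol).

A reacted = 0.749 × 74 = 55.43 kmol; ν_A = −1, so ξ = 55.43/1 = 55.43 kmol.
Outlet amounts (n = n₀ + ν ξ):
  A: 74 − 1(55.43) = 18.57
  D: 286 − 2(55.43) = 175.1
  B: 0 + 1(55.43) = 55.43
  C: 0 + 1(55.43) = 55.43

175 kmol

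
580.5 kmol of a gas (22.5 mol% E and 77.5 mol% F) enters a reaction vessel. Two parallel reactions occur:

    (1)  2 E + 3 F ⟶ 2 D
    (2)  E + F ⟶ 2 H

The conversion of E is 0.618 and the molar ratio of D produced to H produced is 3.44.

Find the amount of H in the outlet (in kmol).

Conversion of E: E consumed = 0.618 × 130.6 = 80.72 kmol = 2ξ₁ + 1ξ₂.
Selectivity: 2ξ₁ / (2ξ₂) = 3.44 → ξ₁ = 3.44 ξ₂.
Substitute: (2·3.44 + 1) ξ₂ = 80.72 → ξ₂ = 10.24 kmol, ξ₁ = 35.24 kmol.
Outlet amounts (n = n₀ + Σ ν·ξ):
  E: 130.6 − 2(35.24) − 1(10.24) = 49.89
  F: 449.9 − 3(35.24) − 1(10.24) = 333.9
  D: 0 + 2(35.24) = 70.48
  H: 0 + 2(10.24) = 20.49

20.5 kmol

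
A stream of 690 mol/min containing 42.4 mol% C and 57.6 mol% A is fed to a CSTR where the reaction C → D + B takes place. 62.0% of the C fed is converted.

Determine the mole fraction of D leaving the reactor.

0.208

C reacted = 0.62 × 292.6 = 181.4 mol/min; ν_C = −1, so ξ = 181.4/1 = 181.4 mol/min.
Outlet amounts (n = n₀ + ν ξ):
  C: 292.6 − 1(181.4) = 111.2
  D: 0 + 1(181.4) = 181.4
  B: 0 + 1(181.4) = 181.4
  A: 397.4 (inert)
Total out = 871.4 mol/min; y_D = 181.4 / 871.4 = 0.2082.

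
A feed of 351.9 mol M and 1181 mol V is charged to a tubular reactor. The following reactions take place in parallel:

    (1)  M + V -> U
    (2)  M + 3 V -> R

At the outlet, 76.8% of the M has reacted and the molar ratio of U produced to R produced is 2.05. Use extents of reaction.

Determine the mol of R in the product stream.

Conversion of M: M consumed = 0.768 × 351.9 = 270.3 mol = 1ξ₁ + 1ξ₂.
Selectivity: 1ξ₁ / (1ξ₂) = 2.05 → ξ₁ = 2.05 ξ₂.
Substitute: (1·2.05 + 1) ξ₂ = 270.3 → ξ₂ = 88.61 mol, ξ₁ = 181.6 mol.
Outlet amounts (n = n₀ + Σ ν·ξ):
  M: 351.9 − 1(181.6) − 1(88.61) = 81.64
  V: 1181 − 1(181.6) − 3(88.61) = 733.5
  U: 0 + 1(181.6) = 181.6
  R: 0 + 1(88.61) = 88.61

88.6 mol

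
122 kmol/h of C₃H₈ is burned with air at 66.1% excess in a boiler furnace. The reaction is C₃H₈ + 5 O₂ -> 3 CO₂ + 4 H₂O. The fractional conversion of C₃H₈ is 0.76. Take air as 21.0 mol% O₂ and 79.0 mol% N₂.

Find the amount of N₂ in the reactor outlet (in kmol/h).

3810 kmol/h

Stoichiometric O₂ = 5 × 122 = 610 kmol/h; O₂ fed = 610 × 1.661 = 1013 kmol/h.
N₂ fed = 1013 × 79/21 = 3812 kmol/h.
Fuel reacted = 0.76 × 122 → ξ = 92.72 kmol/h.
Outlet (n = n₀ + ν ξ):
  C₃H₈: 122 − 1(92.72) = 29.28
  O₂: 1013 − 5(92.72) = 549.6
  N₂: 3812 (inert)
  CO₂: 0 + 3(92.72) = 278.2
  H₂O: 0 + 4(92.72) = 370.9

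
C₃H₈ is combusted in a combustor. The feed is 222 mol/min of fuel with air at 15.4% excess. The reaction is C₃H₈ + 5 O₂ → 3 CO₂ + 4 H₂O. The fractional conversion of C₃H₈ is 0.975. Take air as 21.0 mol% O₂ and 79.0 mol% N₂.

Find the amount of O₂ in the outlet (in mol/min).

199 mol/min

Stoichiometric O₂ = 5 × 222 = 1110 mol/min; O₂ fed = 1110 × 1.154 = 1281 mol/min.
N₂ fed = 1281 × 79/21 = 4819 mol/min.
Fuel reacted = 0.975 × 222 → ξ = 216.4 mol/min.
Outlet (n = n₀ + ν ξ):
  C₃H₈: 222 − 1(216.4) = 5.55
  O₂: 1281 − 5(216.4) = 198.7
  N₂: 4819 (inert)
  CO₂: 0 + 3(216.4) = 649.3
  H₂O: 0 + 4(216.4) = 865.8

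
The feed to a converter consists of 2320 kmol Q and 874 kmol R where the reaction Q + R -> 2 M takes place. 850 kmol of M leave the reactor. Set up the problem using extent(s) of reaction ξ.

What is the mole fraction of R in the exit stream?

For M: n = n₀ + 2ξ → 850 = 0 + 2ξ, giving ξ = 425 kmol.
Outlet amounts (n = n₀ + ν ξ):
  Q: 2320 − 1(425) = 1895
  R: 874 − 1(425) = 449
  M: 0 + 2(425) = 850
Total out = 3194 kmol; y_R = 449 / 3194 = 0.1406.

0.141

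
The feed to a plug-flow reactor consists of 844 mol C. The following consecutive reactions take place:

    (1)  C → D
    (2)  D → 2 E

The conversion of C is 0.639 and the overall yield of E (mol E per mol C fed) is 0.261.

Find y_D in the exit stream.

Conversion of C: C consumed = 1ξ₁ = 0.639 × 844 → ξ₁ = 539.3 mol.
Yield of E: 2ξ₂ / 844 = 0.261 → ξ₂ = 110.1 mol.
Outlet amounts (n = n₀ + Σ ν·ξ):
  C: 844 − 1(539.3) = 304.7
  D: 0 + 1(539.3) − 1(110.1) = 429.2
  E: 0 + 2(110.1) = 220.3
Total out = 954.1 mol; y_D = 429.2 / 954.1 = 0.4498.

0.45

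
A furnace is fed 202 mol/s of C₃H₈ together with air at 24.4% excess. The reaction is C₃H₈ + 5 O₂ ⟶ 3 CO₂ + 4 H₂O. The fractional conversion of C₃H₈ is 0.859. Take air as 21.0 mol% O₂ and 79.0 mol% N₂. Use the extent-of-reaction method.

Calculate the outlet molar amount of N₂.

Stoichiometric O₂ = 5 × 202 = 1010 mol/s; O₂ fed = 1010 × 1.244 = 1256 mol/s.
N₂ fed = 1256 × 79/21 = 4727 mol/s.
Fuel reacted = 0.859 × 202 → ξ = 173.5 mol/s.
Outlet (n = n₀ + ν ξ):
  C₃H₈: 202 − 1(173.5) = 28.48
  O₂: 1256 − 5(173.5) = 388.9
  N₂: 4727 (inert)
  CO₂: 0 + 3(173.5) = 520.6
  H₂O: 0 + 4(173.5) = 694.1

4730 mol/s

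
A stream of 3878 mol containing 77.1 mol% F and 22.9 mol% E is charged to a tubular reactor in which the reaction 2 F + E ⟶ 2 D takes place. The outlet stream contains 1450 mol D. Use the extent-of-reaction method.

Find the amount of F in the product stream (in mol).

For D: n = n₀ + 2ξ → 1450 = 0 + 2ξ, giving ξ = 725 mol.
Outlet amounts (n = n₀ + ν ξ):
  F: 2990 − 2(725) = 1540
  E: 888.1 − 1(725) = 163.1
  D: 0 + 2(725) = 1450

1540 mol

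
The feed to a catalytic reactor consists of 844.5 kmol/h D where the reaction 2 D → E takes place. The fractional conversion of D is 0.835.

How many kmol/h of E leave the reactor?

353 kmol/h

D reacted = 0.835 × 844.5 = 705.2 kmol/h; ν_D = −2, so ξ = 705.2/2 = 352.6 kmol/h.
Outlet amounts (n = n₀ + ν ξ):
  D: 844.5 − 2(352.6) = 139.3
  E: 0 + 1(352.6) = 352.6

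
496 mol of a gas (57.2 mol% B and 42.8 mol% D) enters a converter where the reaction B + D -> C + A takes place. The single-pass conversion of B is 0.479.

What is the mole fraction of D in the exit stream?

B reacted = 0.479 × 283.7 = 135.9 mol; ν_B = −1, so ξ = 135.9/1 = 135.9 mol.
Outlet amounts (n = n₀ + ν ξ):
  B: 283.7 − 1(135.9) = 147.8
  D: 212.3 − 1(135.9) = 76.39
  C: 0 + 1(135.9) = 135.9
  A: 0 + 1(135.9) = 135.9
Total out = 496 mol; y_D = 76.39 / 496 = 0.154.

0.154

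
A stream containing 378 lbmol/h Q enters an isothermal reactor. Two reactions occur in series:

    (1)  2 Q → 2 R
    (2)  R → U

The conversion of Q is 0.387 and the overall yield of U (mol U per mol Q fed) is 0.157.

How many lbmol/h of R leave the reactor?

86.9 lbmol/h

Conversion of Q: Q consumed = 2ξ₁ = 0.387 × 378 → ξ₁ = 73.14 lbmol/h.
Yield of U: 1ξ₂ / 378 = 0.157 → ξ₂ = 59.35 lbmol/h.
Outlet amounts (n = n₀ + Σ ν·ξ):
  Q: 378 − 2(73.14) = 231.7
  R: 0 + 2(73.14) − 1(59.35) = 86.94
  U: 0 + 1(59.35) = 59.35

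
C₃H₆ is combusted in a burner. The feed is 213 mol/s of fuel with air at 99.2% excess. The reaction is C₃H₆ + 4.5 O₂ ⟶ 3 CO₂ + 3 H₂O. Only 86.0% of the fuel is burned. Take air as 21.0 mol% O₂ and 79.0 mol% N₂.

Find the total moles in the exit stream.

Stoichiometric O₂ = 4.5 × 213 = 958.5 mol/s; O₂ fed = 958.5 × 1.992 = 1909 mol/s.
N₂ fed = 1909 × 79/21 = 7183 mol/s.
Fuel reacted = 0.86 × 213 → ξ = 183.2 mol/s.
Outlet (n = n₀ + ν ξ):
  C₃H₆: 213 − 1(183.2) = 29.82
  O₂: 1909 − 4.5(183.2) = 1085
  N₂: 7183 (inert)
  CO₂: 0 + 3(183.2) = 549.5
  H₂O: 0 + 3(183.2) = 549.5
Total out = 29.82 + 1085 + 7183 + 549.5 + 549.5 = 9397 mol/s.

9400 mol/s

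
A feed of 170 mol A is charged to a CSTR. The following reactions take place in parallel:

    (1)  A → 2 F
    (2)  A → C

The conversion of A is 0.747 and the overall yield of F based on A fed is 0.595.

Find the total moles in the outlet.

221 mol

Yield of F: 2ξ₁ / 170 = 0.595 → ξ₁ = 50.57 mol.
Conversion of A: 1ξ₁ + 1ξ₂ = 0.747 × 170 = 127 → ξ₂ = 76.41 mol.
Outlet amounts (n = n₀ + Σ ν·ξ):
  A: 170 − 1(50.57) − 1(76.41) = 43.01
  F: 0 + 2(50.57) = 101.1
  C: 0 + 1(76.41) = 76.41
Total out = 43.01 + 101.1 + 76.41 = 220.6 mol.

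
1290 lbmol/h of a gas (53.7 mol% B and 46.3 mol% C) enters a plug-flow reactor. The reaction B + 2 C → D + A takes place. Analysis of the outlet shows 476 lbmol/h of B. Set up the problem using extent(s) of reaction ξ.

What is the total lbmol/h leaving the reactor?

For B: n = n₀ − 1ξ → 476 = 692.7 − 1ξ, giving ξ = 216.7 lbmol/h.
Outlet amounts (n = n₀ + ν ξ):
  B: 692.7 − 1(216.7) = 476
  C: 597.3 − 2(216.7) = 163.8
  D: 0 + 1(216.7) = 216.7
  A: 0 + 1(216.7) = 216.7
Total out = 476 + 163.8 + 216.7 + 216.7 = 1073 lbmol/h.

1070 lbmol/h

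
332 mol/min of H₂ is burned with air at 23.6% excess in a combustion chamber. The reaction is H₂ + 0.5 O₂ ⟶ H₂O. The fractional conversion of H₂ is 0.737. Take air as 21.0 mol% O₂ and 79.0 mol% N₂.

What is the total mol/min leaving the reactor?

1190 mol/min

Stoichiometric O₂ = 0.5 × 332 = 166 mol/min; O₂ fed = 166 × 1.236 = 205.2 mol/min.
N₂ fed = 205.2 × 79/21 = 771.9 mol/min.
Fuel reacted = 0.737 × 332 → ξ = 244.7 mol/min.
Outlet (n = n₀ + ν ξ):
  H₂: 332 − 1(244.7) = 87.32
  O₂: 205.2 − 0.5(244.7) = 82.83
  N₂: 771.9 (inert)
  H₂O: 0 + 1(244.7) = 244.7
Total out = 87.32 + 82.83 + 771.9 + 244.7 = 1187 mol/min.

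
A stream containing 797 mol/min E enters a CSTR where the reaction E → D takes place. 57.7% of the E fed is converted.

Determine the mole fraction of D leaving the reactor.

E reacted = 0.577 × 797 = 459.9 mol/min; ν_E = −1, so ξ = 459.9/1 = 459.9 mol/min.
Outlet amounts (n = n₀ + ν ξ):
  E: 797 − 1(459.9) = 337.1
  D: 0 + 1(459.9) = 459.9
Total out = 797 mol/min; y_D = 459.9 / 797 = 0.577.

0.577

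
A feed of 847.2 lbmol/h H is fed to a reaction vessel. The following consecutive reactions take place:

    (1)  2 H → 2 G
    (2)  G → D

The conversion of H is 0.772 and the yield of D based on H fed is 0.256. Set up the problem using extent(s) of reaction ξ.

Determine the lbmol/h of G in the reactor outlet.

Conversion of H: H consumed = 2ξ₁ = 0.772 × 847.2 → ξ₁ = 327 lbmol/h.
Yield of D: 1ξ₂ / 847.2 = 0.256 → ξ₂ = 216.9 lbmol/h.
Outlet amounts (n = n₀ + Σ ν·ξ):
  H: 847.2 − 2(327) = 193.2
  G: 0 + 2(327) − 1(216.9) = 437.2
  D: 0 + 1(216.9) = 216.9

437 lbmol/h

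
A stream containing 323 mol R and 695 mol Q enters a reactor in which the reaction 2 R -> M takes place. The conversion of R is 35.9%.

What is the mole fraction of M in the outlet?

R reacted = 0.359 × 323 = 116 mol; ν_R = −2, so ξ = 116/2 = 57.98 mol.
Outlet amounts (n = n₀ + ν ξ):
  R: 323 − 2(57.98) = 207
  M: 0 + 1(57.98) = 57.98
  Q: 695 (inert)
Total out = 960 mol; y_M = 57.98 / 960 = 0.06039.

0.0604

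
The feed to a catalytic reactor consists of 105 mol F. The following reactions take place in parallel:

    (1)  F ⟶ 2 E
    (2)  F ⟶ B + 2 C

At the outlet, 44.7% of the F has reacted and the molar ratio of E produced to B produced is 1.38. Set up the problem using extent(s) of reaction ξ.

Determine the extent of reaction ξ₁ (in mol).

Conversion of F: F consumed = 0.447 × 105 = 46.94 mol = 1ξ₁ + 1ξ₂.
Selectivity: 2ξ₁ / (1ξ₂) = 1.38 → ξ₁ = 0.69 ξ₂.
Substitute: (1·0.69 + 1) ξ₂ = 46.94 → ξ₂ = 27.77 mol, ξ₁ = 19.16 mol.
Outlet amounts (n = n₀ + Σ ν·ξ):
  F: 105 − 1(19.16) − 1(27.77) = 58.06
  E: 0 + 2(19.16) = 38.33
  B: 0 + 1(27.77) = 27.77
  C: 0 + 2(27.77) = 55.54

ξ₁ = 19.2 mol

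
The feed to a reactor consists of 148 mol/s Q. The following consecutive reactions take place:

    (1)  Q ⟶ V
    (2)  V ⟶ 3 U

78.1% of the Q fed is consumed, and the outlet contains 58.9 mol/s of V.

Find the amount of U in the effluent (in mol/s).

170 mol/s

Conversion of Q: Q consumed = 1ξ₁ = 0.781 × 148 → ξ₁ = 115.6 mol/s.
V balance: n_V = 0 + 1ξ₁ − 1ξ₂ = 58.9 → ξ₂ = (1·115.6 − 58.9)/1 = 56.69 mol/s.
Outlet amounts (n = n₀ + Σ ν·ξ):
  Q: 148 − 1(115.6) = 32.41
  V: 0 + 1(115.6) − 1(56.69) = 58.9
  U: 0 + 3(56.69) = 170.1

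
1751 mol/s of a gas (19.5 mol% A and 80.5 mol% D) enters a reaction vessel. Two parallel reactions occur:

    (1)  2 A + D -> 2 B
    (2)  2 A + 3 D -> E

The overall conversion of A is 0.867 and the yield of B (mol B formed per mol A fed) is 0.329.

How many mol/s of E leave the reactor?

Yield of B: 2ξ₁ / 341.4 = 0.329 → ξ₁ = 56.17 mol/s.
Conversion of A: 2ξ₁ + 2ξ₂ = 0.867 × 341.4 = 296 → ξ₂ = 91.85 mol/s.
Outlet amounts (n = n₀ + Σ ν·ξ):
  A: 341.4 − 2(56.17) − 2(91.85) = 45.41
  D: 1410 − 1(56.17) − 3(91.85) = 1078
  B: 0 + 2(56.17) = 112.3
  E: 0 + 1(91.85) = 91.85

91.8 mol/s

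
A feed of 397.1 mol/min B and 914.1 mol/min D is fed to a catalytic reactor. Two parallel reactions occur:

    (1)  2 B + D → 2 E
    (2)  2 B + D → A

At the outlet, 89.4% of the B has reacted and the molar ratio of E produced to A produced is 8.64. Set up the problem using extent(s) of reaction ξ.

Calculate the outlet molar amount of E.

288 mol/min

Conversion of B: B consumed = 0.894 × 397.1 = 355 mol/min = 2ξ₁ + 2ξ₂.
Selectivity: 2ξ₁ / (1ξ₂) = 8.64 → ξ₁ = 4.32 ξ₂.
Substitute: (2·4.32 + 2) ξ₂ = 355 → ξ₂ = 33.37 mol/min, ξ₁ = 144.1 mol/min.
Outlet amounts (n = n₀ + Σ ν·ξ):
  B: 397.1 − 2(144.1) − 2(33.37) = 42.09
  D: 914.1 − 1(144.1) − 1(33.37) = 736.6
  E: 0 + 2(144.1) = 288.3
  A: 0 + 1(33.37) = 33.37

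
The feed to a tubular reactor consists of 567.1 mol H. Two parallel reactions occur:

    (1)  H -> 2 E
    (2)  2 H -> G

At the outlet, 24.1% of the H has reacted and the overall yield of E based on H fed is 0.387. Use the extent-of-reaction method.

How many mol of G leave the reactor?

13.5 mol

Yield of E: 2ξ₁ / 567.1 = 0.387 → ξ₁ = 109.7 mol.
Conversion of H: 1ξ₁ + 2ξ₂ = 0.241 × 567.1 = 136.7 → ξ₂ = 13.47 mol.
Outlet amounts (n = n₀ + Σ ν·ξ):
  H: 567.1 − 1(109.7) − 2(13.47) = 430.4
  E: 0 + 2(109.7) = 219.5
  G: 0 + 1(13.47) = 13.47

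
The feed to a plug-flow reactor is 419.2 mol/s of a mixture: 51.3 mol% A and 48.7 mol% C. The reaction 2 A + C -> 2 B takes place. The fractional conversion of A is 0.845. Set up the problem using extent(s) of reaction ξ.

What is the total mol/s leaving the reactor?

A reacted = 0.845 × 215 = 181.7 mol/s; ν_A = −2, so ξ = 181.7/2 = 90.86 mol/s.
Outlet amounts (n = n₀ + ν ξ):
  A: 215 − 2(90.86) = 33.33
  C: 204.2 − 1(90.86) = 113.3
  B: 0 + 2(90.86) = 181.7
Total out = 33.33 + 113.3 + 181.7 = 328.3 mol/s.

328 mol/s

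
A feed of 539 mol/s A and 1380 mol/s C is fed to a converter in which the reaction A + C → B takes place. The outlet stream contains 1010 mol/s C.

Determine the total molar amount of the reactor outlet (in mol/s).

1550 mol/s

For C: n = n₀ − 1ξ → 1010 = 1380 − 1ξ, giving ξ = 370 mol/s.
Outlet amounts (n = n₀ + ν ξ):
  A: 539 − 1(370) = 169
  C: 1380 − 1(370) = 1010
  B: 0 + 1(370) = 370
Total out = 169 + 1010 + 370 = 1549 mol/s.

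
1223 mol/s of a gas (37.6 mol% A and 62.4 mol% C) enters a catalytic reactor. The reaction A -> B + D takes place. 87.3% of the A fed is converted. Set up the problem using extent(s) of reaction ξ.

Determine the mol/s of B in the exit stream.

401 mol/s

A reacted = 0.873 × 459.8 = 401.4 mol/s; ν_A = −1, so ξ = 401.4/1 = 401.4 mol/s.
Outlet amounts (n = n₀ + ν ξ):
  A: 459.8 − 1(401.4) = 58.4
  B: 0 + 1(401.4) = 401.4
  D: 0 + 1(401.4) = 401.4
  C: 763.2 (inert)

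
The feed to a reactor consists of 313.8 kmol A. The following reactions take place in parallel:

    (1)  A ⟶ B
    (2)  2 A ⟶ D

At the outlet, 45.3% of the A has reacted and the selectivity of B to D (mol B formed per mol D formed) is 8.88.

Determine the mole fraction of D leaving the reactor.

0.0434

Conversion of A: A consumed = 0.453 × 313.8 = 142.2 kmol = 1ξ₁ + 2ξ₂.
Selectivity: 1ξ₁ / (1ξ₂) = 8.88 → ξ₁ = 8.88 ξ₂.
Substitute: (1·8.88 + 2) ξ₂ = 142.2 → ξ₂ = 13.07 kmol, ξ₁ = 116 kmol.
Outlet amounts (n = n₀ + Σ ν·ξ):
  A: 313.8 − 1(116) − 2(13.07) = 171.6
  B: 0 + 1(116) = 116
  D: 0 + 1(13.07) = 13.07
Total out = 300.7 kmol; y_D = 13.07 / 300.7 = 0.04344.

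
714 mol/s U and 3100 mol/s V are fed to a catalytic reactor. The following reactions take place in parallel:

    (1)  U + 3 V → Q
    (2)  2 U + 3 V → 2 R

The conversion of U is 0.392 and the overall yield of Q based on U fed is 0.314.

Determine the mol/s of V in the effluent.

Yield of Q: 1ξ₁ / 714 = 0.314 → ξ₁ = 224.2 mol/s.
Conversion of U: 1ξ₁ + 2ξ₂ = 0.392 × 714 = 279.9 → ξ₂ = 27.85 mol/s.
Outlet amounts (n = n₀ + Σ ν·ξ):
  U: 714 − 1(224.2) − 2(27.85) = 434.1
  V: 3100 − 3(224.2) − 3(27.85) = 2344
  Q: 0 + 1(224.2) = 224.2
  R: 0 + 2(27.85) = 55.69

2340 mol/s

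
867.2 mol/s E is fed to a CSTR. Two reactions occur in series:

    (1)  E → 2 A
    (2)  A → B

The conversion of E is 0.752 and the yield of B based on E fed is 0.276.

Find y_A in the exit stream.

0.701

Conversion of E: E consumed = 1ξ₁ = 0.752 × 867.2 → ξ₁ = 652.1 mol/s.
Yield of B: 1ξ₂ / 867.2 = 0.276 → ξ₂ = 239.3 mol/s.
Outlet amounts (n = n₀ + Σ ν·ξ):
  E: 867.2 − 1(652.1) = 215.1
  A: 0 + 2(652.1) − 1(239.3) = 1065
  B: 0 + 1(239.3) = 239.3
Total out = 1519 mol/s; y_A = 1065 / 1519 = 0.7009.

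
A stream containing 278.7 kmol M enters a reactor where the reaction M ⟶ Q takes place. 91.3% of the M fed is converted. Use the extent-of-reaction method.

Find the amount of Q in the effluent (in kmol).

M reacted = 0.913 × 278.7 = 254.5 kmol; ν_M = −1, so ξ = 254.5/1 = 254.5 kmol.
Outlet amounts (n = n₀ + ν ξ):
  M: 278.7 − 1(254.5) = 24.25
  Q: 0 + 1(254.5) = 254.5

254 kmol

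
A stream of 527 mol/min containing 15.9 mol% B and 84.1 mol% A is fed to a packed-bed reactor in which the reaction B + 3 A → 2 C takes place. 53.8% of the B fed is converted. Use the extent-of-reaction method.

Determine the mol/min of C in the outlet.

B reacted = 0.538 × 83.79 = 45.08 mol/min; ν_B = −1, so ξ = 45.08/1 = 45.08 mol/min.
Outlet amounts (n = n₀ + ν ξ):
  B: 83.79 − 1(45.08) = 38.71
  A: 443.2 − 3(45.08) = 308
  C: 0 + 2(45.08) = 90.16

90.2 mol/min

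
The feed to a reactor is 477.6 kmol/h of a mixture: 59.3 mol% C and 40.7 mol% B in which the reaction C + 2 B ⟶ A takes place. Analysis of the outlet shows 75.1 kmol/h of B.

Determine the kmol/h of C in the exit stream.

For B: n = n₀ − 2ξ → 75.1 = 194.4 − 2ξ, giving ξ = 59.64 kmol/h.
Outlet amounts (n = n₀ + ν ξ):
  C: 283.2 − 1(59.64) = 223.6
  B: 194.4 − 2(59.64) = 75.1
  A: 0 + 1(59.64) = 59.64

224 kmol/h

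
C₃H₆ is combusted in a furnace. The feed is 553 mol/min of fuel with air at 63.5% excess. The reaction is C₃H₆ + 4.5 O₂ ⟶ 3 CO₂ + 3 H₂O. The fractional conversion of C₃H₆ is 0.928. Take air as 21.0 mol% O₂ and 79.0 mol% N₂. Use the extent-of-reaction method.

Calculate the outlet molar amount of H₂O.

Stoichiometric O₂ = 4.5 × 553 = 2488 mol/min; O₂ fed = 2488 × 1.635 = 4069 mol/min.
N₂ fed = 4069 × 79/21 = 15310 mol/min.
Fuel reacted = 0.928 × 553 → ξ = 513.2 mol/min.
Outlet (n = n₀ + ν ξ):
  C₃H₆: 553 − 1(513.2) = 39.82
  O₂: 4069 − 4.5(513.2) = 1759
  N₂: 15310 (inert)
  CO₂: 0 + 3(513.2) = 1540
  H₂O: 0 + 3(513.2) = 1540

1540 mol/min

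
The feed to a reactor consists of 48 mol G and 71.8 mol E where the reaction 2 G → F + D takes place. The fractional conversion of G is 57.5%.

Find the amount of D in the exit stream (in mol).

13.8 mol

G reacted = 0.575 × 48 = 27.6 mol; ν_G = −2, so ξ = 27.6/2 = 13.8 mol.
Outlet amounts (n = n₀ + ν ξ):
  G: 48 − 2(13.8) = 20.4
  F: 0 + 1(13.8) = 13.8
  D: 0 + 1(13.8) = 13.8
  E: 71.8 (inert)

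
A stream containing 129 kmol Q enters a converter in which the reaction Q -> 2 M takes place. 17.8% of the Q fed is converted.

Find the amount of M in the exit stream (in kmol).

Q reacted = 0.178 × 129 = 22.96 kmol; ν_Q = −1, so ξ = 22.96/1 = 22.96 kmol.
Outlet amounts (n = n₀ + ν ξ):
  Q: 129 − 1(22.96) = 106
  M: 0 + 2(22.96) = 45.92

45.9 kmol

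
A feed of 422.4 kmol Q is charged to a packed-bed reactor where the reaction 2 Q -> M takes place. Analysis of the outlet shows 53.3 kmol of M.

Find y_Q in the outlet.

0.856

For M: n = n₀ + 1ξ → 53.3 = 0 + 1ξ, giving ξ = 53.3 kmol.
Outlet amounts (n = n₀ + ν ξ):
  Q: 422.4 − 2(53.3) = 315.8
  M: 0 + 1(53.3) = 53.3
Total out = 369.1 kmol; y_Q = 315.8 / 369.1 = 0.8556.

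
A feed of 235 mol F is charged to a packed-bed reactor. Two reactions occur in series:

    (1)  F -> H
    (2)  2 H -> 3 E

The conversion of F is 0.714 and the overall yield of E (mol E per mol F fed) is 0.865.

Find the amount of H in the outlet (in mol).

Conversion of F: F consumed = 1ξ₁ = 0.714 × 235 → ξ₁ = 167.8 mol.
Yield of E: 3ξ₂ / 235 = 0.865 → ξ₂ = 67.76 mol.
Outlet amounts (n = n₀ + Σ ν·ξ):
  F: 235 − 1(167.8) = 67.21
  H: 0 + 1(167.8) − 2(67.76) = 32.27
  E: 0 + 3(67.76) = 203.3

32.3 mol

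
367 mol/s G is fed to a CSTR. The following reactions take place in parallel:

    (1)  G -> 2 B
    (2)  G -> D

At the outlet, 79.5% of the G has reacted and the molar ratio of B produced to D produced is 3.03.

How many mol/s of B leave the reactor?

352 mol/s

Conversion of G: G consumed = 0.795 × 367 = 291.8 mol/s = 1ξ₁ + 1ξ₂.
Selectivity: 2ξ₁ / (1ξ₂) = 3.03 → ξ₁ = 1.515 ξ₂.
Substitute: (1·1.515 + 1) ξ₂ = 291.8 → ξ₂ = 116 mol/s, ξ₁ = 175.8 mol/s.
Outlet amounts (n = n₀ + Σ ν·ξ):
  G: 367 − 1(175.8) − 1(116) = 75.23
  B: 0 + 2(175.8) = 351.5
  D: 0 + 1(116) = 116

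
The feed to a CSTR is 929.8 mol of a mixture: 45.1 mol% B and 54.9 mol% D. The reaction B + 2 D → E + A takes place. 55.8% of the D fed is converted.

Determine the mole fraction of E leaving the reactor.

D reacted = 0.558 × 510.5 = 284.8 mol; ν_D = −2, so ξ = 284.8/2 = 142.4 mol.
Outlet amounts (n = n₀ + ν ξ):
  B: 419.3 − 1(142.4) = 276.9
  D: 510.5 − 2(142.4) = 225.6
  E: 0 + 1(142.4) = 142.4
  A: 0 + 1(142.4) = 142.4
Total out = 787.4 mol; y_E = 142.4 / 787.4 = 0.1809.

0.181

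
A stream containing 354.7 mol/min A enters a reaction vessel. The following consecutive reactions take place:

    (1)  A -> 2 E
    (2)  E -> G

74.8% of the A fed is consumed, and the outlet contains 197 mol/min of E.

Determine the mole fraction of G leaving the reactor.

0.538

Conversion of A: A consumed = 1ξ₁ = 0.748 × 354.7 → ξ₁ = 265.3 mol/min.
E balance: n_E = 0 + 2ξ₁ − 1ξ₂ = 197 → ξ₂ = (2·265.3 − 197)/1 = 333.6 mol/min.
Outlet amounts (n = n₀ + Σ ν·ξ):
  A: 354.7 − 1(265.3) = 89.38
  E: 0 + 2(265.3) − 1(333.6) = 197
  G: 0 + 1(333.6) = 333.6
Total out = 620 mol/min; y_G = 333.6 / 620 = 0.5381.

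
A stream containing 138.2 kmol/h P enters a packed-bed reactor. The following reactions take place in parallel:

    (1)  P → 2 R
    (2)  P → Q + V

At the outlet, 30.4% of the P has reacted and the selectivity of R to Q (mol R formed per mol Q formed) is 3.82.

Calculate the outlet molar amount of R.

Conversion of P: P consumed = 0.304 × 138.2 = 42.01 kmol/h = 1ξ₁ + 1ξ₂.
Selectivity: 2ξ₁ / (1ξ₂) = 3.82 → ξ₁ = 1.91 ξ₂.
Substitute: (1·1.91 + 1) ξ₂ = 42.01 → ξ₂ = 14.44 kmol/h, ξ₁ = 27.58 kmol/h.
Outlet amounts (n = n₀ + Σ ν·ξ):
  P: 138.2 − 1(27.58) − 1(14.44) = 96.19
  R: 0 + 2(27.58) = 55.15
  Q: 0 + 1(14.44) = 14.44
  V: 0 + 1(14.44) = 14.44

55.2 kmol/h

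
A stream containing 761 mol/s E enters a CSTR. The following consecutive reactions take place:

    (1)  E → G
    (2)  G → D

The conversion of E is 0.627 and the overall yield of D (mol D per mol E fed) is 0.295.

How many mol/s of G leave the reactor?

Conversion of E: E consumed = 1ξ₁ = 0.627 × 761 → ξ₁ = 477.1 mol/s.
Yield of D: 1ξ₂ / 761 = 0.295 → ξ₂ = 224.5 mol/s.
Outlet amounts (n = n₀ + Σ ν·ξ):
  E: 761 − 1(477.1) = 283.9
  G: 0 + 1(477.1) − 1(224.5) = 252.7
  D: 0 + 1(224.5) = 224.5

253 mol/s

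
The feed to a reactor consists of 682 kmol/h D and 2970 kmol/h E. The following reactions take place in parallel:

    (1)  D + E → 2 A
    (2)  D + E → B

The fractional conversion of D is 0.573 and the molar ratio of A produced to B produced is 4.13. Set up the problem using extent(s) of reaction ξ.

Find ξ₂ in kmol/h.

ξ₂ = 127 kmol/h

Conversion of D: D consumed = 0.573 × 682 = 390.8 kmol/h = 1ξ₁ + 1ξ₂.
Selectivity: 2ξ₁ / (1ξ₂) = 4.13 → ξ₁ = 2.065 ξ₂.
Substitute: (1·2.065 + 1) ξ₂ = 390.8 → ξ₂ = 127.5 kmol/h, ξ₁ = 263.3 kmol/h.
Outlet amounts (n = n₀ + Σ ν·ξ):
  D: 682 − 1(263.3) − 1(127.5) = 291.2
  E: 2970 − 1(263.3) − 1(127.5) = 2579
  A: 0 + 2(263.3) = 526.6
  B: 0 + 1(127.5) = 127.5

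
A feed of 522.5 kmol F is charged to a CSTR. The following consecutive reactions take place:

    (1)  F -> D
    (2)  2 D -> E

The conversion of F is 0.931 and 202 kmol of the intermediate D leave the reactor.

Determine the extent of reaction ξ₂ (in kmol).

ξ₂ = 142 kmol

Conversion of F: F consumed = 1ξ₁ = 0.931 × 522.5 → ξ₁ = 486.4 kmol.
D balance: n_D = 0 + 1ξ₁ − 2ξ₂ = 202 → ξ₂ = (1·486.4 − 202)/2 = 142.2 kmol.
Outlet amounts (n = n₀ + Σ ν·ξ):
  F: 522.5 − 1(486.4) = 36.05
  D: 0 + 1(486.4) − 2(142.2) = 202
  E: 0 + 1(142.2) = 142.2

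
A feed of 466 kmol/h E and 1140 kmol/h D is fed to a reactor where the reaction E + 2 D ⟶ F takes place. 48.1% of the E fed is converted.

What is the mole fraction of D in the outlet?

E reacted = 0.481 × 466 = 224.1 kmol/h; ν_E = −1, so ξ = 224.1/1 = 224.1 kmol/h.
Outlet amounts (n = n₀ + ν ξ):
  E: 466 − 1(224.1) = 241.9
  D: 1140 − 2(224.1) = 691.7
  F: 0 + 1(224.1) = 224.1
Total out = 1158 kmol/h; y_D = 691.7 / 1158 = 0.5975.

0.597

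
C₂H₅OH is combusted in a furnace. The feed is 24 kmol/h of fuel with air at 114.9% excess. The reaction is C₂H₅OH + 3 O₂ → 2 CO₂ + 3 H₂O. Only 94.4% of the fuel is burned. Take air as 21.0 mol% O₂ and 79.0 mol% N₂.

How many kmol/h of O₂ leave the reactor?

Stoichiometric O₂ = 3 × 24 = 72 kmol/h; O₂ fed = 72 × 2.149 = 154.7 kmol/h.
N₂ fed = 154.7 × 79/21 = 582.1 kmol/h.
Fuel reacted = 0.944 × 24 → ξ = 22.66 kmol/h.
Outlet (n = n₀ + ν ξ):
  C₂H₅OH: 24 − 1(22.66) = 1.344
  O₂: 154.7 − 3(22.66) = 86.76
  N₂: 582.1 (inert)
  CO₂: 0 + 2(22.66) = 45.31
  H₂O: 0 + 3(22.66) = 67.97

86.8 kmol/h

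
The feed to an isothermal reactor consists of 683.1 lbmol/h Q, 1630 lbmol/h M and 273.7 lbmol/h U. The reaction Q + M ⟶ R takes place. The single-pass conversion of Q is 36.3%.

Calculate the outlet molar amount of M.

1380 lbmol/h

Q reacted = 0.363 × 683.1 = 248 lbmol/h; ν_Q = −1, so ξ = 248/1 = 248 lbmol/h.
Outlet amounts (n = n₀ + ν ξ):
  Q: 683.1 − 1(248) = 435.1
  M: 1630 − 1(248) = 1382
  R: 0 + 1(248) = 248
  U: 273.7 (inert)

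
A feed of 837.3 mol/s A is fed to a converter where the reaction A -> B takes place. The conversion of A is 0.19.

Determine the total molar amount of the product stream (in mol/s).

A reacted = 0.19 × 837.3 = 159.1 mol/s; ν_A = −1, so ξ = 159.1/1 = 159.1 mol/s.
Outlet amounts (n = n₀ + ν ξ):
  A: 837.3 − 1(159.1) = 678.2
  B: 0 + 1(159.1) = 159.1
Total out = 678.2 + 159.1 = 837.3 mol/s.

837 mol/s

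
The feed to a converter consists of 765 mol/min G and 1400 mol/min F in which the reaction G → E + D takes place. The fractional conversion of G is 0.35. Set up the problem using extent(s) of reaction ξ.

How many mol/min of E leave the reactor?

268 mol/min

G reacted = 0.35 × 765 = 267.8 mol/min; ν_G = −1, so ξ = 267.8/1 = 267.8 mol/min.
Outlet amounts (n = n₀ + ν ξ):
  G: 765 − 1(267.8) = 497.2
  E: 0 + 1(267.8) = 267.8
  D: 0 + 1(267.8) = 267.8
  F: 1400 (inert)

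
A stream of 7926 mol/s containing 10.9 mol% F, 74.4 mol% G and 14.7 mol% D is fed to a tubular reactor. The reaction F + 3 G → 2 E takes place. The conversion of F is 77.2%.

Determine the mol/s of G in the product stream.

3900 mol/s

F reacted = 0.772 × 863.9 = 667 mol/s; ν_F = −1, so ξ = 667/1 = 667 mol/s.
Outlet amounts (n = n₀ + ν ξ):
  F: 863.9 − 1(667) = 197
  G: 5897 − 3(667) = 3896
  E: 0 + 2(667) = 1334
  D: 1165 (inert)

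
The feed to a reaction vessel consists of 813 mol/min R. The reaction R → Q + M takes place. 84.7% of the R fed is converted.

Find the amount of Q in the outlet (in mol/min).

689 mol/min

R reacted = 0.847 × 813 = 688.6 mol/min; ν_R = −1, so ξ = 688.6/1 = 688.6 mol/min.
Outlet amounts (n = n₀ + ν ξ):
  R: 813 − 1(688.6) = 124.4
  Q: 0 + 1(688.6) = 688.6
  M: 0 + 1(688.6) = 688.6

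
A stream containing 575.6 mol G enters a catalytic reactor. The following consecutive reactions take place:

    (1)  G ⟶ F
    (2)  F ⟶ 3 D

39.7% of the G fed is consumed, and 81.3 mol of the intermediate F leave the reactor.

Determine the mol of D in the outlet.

Conversion of G: G consumed = 1ξ₁ = 0.397 × 575.6 → ξ₁ = 228.5 mol.
F balance: n_F = 0 + 1ξ₁ − 1ξ₂ = 81.3 → ξ₂ = (1·228.5 − 81.3)/1 = 147.2 mol.
Outlet amounts (n = n₀ + Σ ν·ξ):
  G: 575.6 − 1(228.5) = 347.1
  F: 0 + 1(228.5) − 1(147.2) = 81.3
  D: 0 + 3(147.2) = 441.6

442 mol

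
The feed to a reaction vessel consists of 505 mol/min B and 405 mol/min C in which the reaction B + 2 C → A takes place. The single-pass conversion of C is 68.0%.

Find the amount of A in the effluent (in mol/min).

138 mol/min

C reacted = 0.68 × 405 = 275.4 mol/min; ν_C = −2, so ξ = 275.4/2 = 137.7 mol/min.
Outlet amounts (n = n₀ + ν ξ):
  B: 505 − 1(137.7) = 367.3
  C: 405 − 2(137.7) = 129.6
  A: 0 + 1(137.7) = 137.7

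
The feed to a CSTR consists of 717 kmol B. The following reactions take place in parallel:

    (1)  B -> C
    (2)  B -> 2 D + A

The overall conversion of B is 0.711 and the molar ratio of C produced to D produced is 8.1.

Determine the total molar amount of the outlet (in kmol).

776 kmol

Conversion of B: B consumed = 0.711 × 717 = 509.8 kmol = 1ξ₁ + 1ξ₂.
Selectivity: 1ξ₁ / (2ξ₂) = 8.1 → ξ₁ = 16.2 ξ₂.
Substitute: (1·16.2 + 1) ξ₂ = 509.8 → ξ₂ = 29.64 kmol, ξ₁ = 480.1 kmol.
Outlet amounts (n = n₀ + Σ ν·ξ):
  B: 717 − 1(480.1) − 1(29.64) = 207.2
  C: 0 + 1(480.1) = 480.1
  D: 0 + 2(29.64) = 59.28
  A: 0 + 1(29.64) = 29.64
Total out = 207.2 + 480.1 + 59.28 + 29.64 = 776.3 kmol.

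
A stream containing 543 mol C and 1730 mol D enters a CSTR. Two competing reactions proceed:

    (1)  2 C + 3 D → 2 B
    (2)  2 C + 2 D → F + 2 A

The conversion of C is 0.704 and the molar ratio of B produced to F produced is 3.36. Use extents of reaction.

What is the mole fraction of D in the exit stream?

Conversion of C: C consumed = 0.704 × 543 = 382.3 mol = 2ξ₁ + 2ξ₂.
Selectivity: 2ξ₁ / (1ξ₂) = 3.36 → ξ₁ = 1.68 ξ₂.
Substitute: (2·1.68 + 2) ξ₂ = 382.3 → ξ₂ = 71.32 mol, ξ₁ = 119.8 mol.
Outlet amounts (n = n₀ + Σ ν·ξ):
  C: 543 − 2(119.8) − 2(71.32) = 160.7
  D: 1730 − 3(119.8) − 2(71.32) = 1228
  B: 0 + 2(119.8) = 239.6
  F: 0 + 1(71.32) = 71.32
  A: 0 + 2(71.32) = 142.6
Total out = 1842 mol; y_D = 1228 / 1842 = 0.6665.

0.667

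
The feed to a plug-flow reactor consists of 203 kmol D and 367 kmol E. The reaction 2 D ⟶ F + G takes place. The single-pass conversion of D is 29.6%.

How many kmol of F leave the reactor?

30 kmol

D reacted = 0.296 × 203 = 60.09 kmol; ν_D = −2, so ξ = 60.09/2 = 30.04 kmol.
Outlet amounts (n = n₀ + ν ξ):
  D: 203 − 2(30.04) = 142.9
  F: 0 + 1(30.04) = 30.04
  G: 0 + 1(30.04) = 30.04
  E: 367 (inert)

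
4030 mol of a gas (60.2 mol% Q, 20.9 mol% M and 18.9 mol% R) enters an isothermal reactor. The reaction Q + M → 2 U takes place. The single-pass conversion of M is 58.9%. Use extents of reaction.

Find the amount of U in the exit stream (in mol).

M reacted = 0.589 × 842.3 = 496.1 mol; ν_M = −1, so ξ = 496.1/1 = 496.1 mol.
Outlet amounts (n = n₀ + ν ξ):
  Q: 2426 − 1(496.1) = 1930
  M: 842.3 − 1(496.1) = 346.2
  U: 0 + 2(496.1) = 992.2
  R: 761.7 (inert)

992 mol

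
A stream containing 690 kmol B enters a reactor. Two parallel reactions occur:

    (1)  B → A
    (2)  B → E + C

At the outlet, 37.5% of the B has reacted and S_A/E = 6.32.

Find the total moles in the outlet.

725 kmol

Conversion of B: B consumed = 0.375 × 690 = 258.8 kmol = 1ξ₁ + 1ξ₂.
Selectivity: 1ξ₁ / (1ξ₂) = 6.32 → ξ₁ = 6.32 ξ₂.
Substitute: (1·6.32 + 1) ξ₂ = 258.8 → ξ₂ = 35.35 kmol, ξ₁ = 223.4 kmol.
Outlet amounts (n = n₀ + Σ ν·ξ):
  B: 690 − 1(223.4) − 1(35.35) = 431.3
  A: 0 + 1(223.4) = 223.4
  E: 0 + 1(35.35) = 35.35
  C: 0 + 1(35.35) = 35.35
Total out = 431.3 + 223.4 + 35.35 + 35.35 = 725.3 kmol.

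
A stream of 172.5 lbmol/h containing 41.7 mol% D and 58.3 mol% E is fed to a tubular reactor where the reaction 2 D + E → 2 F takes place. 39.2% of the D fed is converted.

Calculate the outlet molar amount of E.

D reacted = 0.392 × 71.93 = 28.2 lbmol/h; ν_D = −2, so ξ = 28.2/2 = 14.1 lbmol/h.
Outlet amounts (n = n₀ + ν ξ):
  D: 71.93 − 2(14.1) = 43.73
  E: 100.6 − 1(14.1) = 86.47
  F: 0 + 2(14.1) = 28.2

86.5 lbmol/h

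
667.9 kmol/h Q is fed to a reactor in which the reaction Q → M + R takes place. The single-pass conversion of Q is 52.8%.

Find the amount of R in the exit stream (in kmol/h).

353 kmol/h

Q reacted = 0.528 × 667.9 = 352.7 kmol/h; ν_Q = −1, so ξ = 352.7/1 = 352.7 kmol/h.
Outlet amounts (n = n₀ + ν ξ):
  Q: 667.9 − 1(352.7) = 315.2
  M: 0 + 1(352.7) = 352.7
  R: 0 + 1(352.7) = 352.7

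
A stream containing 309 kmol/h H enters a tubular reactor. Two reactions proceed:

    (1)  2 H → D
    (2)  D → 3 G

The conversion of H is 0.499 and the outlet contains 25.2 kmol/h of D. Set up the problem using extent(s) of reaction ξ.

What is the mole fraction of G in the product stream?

0.464

Conversion of H: H consumed = 2ξ₁ = 0.499 × 309 → ξ₁ = 77.1 kmol/h.
D balance: n_D = 0 + 1ξ₁ − 1ξ₂ = 25.2 → ξ₂ = (1·77.1 − 25.2)/1 = 51.9 kmol/h.
Outlet amounts (n = n₀ + Σ ν·ξ):
  H: 309 − 2(77.1) = 154.8
  D: 0 + 1(77.1) − 1(51.9) = 25.2
  G: 0 + 3(51.9) = 155.7
Total out = 335.7 kmol/h; y_G = 155.7 / 335.7 = 0.4638.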